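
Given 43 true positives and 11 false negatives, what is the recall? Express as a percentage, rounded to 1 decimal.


Recall = TP / (TP + FN) * 100
= 43 / (43 + 11)
= 43 / 54
= 0.7963
= 79.6%

79.6


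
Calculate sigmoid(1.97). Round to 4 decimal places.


sigmoid(z) = 1 / (1 + exp(-z))
exp(-(1.97)) = exp(-1.97) = 0.1395
1 + 0.1395 = 1.1395
1 / 1.1395 = 0.8776

0.8776


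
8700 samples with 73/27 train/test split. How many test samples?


Train samples = 8700 * 73% = 6351
Test samples = 8700 - 6351
= 2349

2349


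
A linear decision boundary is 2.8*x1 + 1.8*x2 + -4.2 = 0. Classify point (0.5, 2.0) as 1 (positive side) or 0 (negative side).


Compute 2.8 * 0.5 + 1.8 * 2.0 + -4.2
= 1.4 + 3.6 + -4.2
= 0.8
Since 0.8 >= 0, the point is on the positive side.

1


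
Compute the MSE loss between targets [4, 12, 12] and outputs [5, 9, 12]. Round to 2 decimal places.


Differences: [-1, 3, 0]
Squared errors: [1, 9, 0]
Sum of squared errors = 10
MSE = 10 / 3 = 3.33

3.33


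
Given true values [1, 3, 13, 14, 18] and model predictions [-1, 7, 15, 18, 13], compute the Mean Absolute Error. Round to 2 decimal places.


Absolute errors: [2, 4, 2, 4, 5]
Sum of absolute errors = 17
MAE = 17 / 5 = 3.40

3.40


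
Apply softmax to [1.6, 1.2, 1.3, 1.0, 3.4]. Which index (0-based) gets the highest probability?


Softmax is a monotonic transformation, so it preserves the argmax.
We need to find the index of the maximum logit.
Index 0: 1.6
Index 1: 1.2
Index 2: 1.3
Index 3: 1.0
Index 4: 3.4
Maximum logit = 3.4 at index 4

4


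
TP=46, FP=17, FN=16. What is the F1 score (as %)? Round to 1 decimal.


Precision = TP / (TP + FP) = 46 / 63 = 0.7302
Recall = TP / (TP + FN) = 46 / 62 = 0.7419
F1 = 2 * P * R / (P + R)
= 2 * 0.7302 * 0.7419 / (0.7302 + 0.7419)
= 1.0835 / 1.4721
= 0.736
As percentage: 73.6%

73.6


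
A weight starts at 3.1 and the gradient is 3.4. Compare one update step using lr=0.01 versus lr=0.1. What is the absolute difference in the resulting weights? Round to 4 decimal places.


With lr=0.01: w_new = 3.1 - 0.01 * 3.4 = 3.066
With lr=0.1: w_new = 3.1 - 0.1 * 3.4 = 2.76
Absolute difference = |3.066 - 2.76|
= 0.3060

0.3060


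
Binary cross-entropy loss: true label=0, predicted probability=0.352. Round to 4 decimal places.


For y=0: Loss = -log(1-p)
= -log(1 - 0.352)
= -log(0.648)
= -(-0.4339)
= 0.4339

0.4339


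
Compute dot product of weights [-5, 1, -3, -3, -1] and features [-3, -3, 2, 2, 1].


Element-wise products:
-5 * -3 = 15
1 * -3 = -3
-3 * 2 = -6
-3 * 2 = -6
-1 * 1 = -1
Sum = 15 + -3 + -6 + -6 + -1
= -1

-1


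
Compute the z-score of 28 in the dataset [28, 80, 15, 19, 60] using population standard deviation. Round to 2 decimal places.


Mean = (28 + 80 + 15 + 19 + 60) / 5 = 40.4
Variance = sum((x_i - mean)^2) / n = 641.84
Std = sqrt(641.84) = 25.3346
Z = (x - mean) / std
= (28 - 40.4) / 25.3346
= -12.4 / 25.3346
= -0.49

-0.49


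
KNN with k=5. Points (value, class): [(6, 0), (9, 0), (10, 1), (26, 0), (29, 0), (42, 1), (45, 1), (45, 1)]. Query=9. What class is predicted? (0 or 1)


Distances from query 9:
Point 9 (class 0): distance = 0
Point 10 (class 1): distance = 1
Point 6 (class 0): distance = 3
Point 26 (class 0): distance = 17
Point 29 (class 0): distance = 20
K=5 nearest neighbors: classes = [0, 1, 0, 0, 0]
Votes for class 1: 1 / 5
Majority vote => class 0

0


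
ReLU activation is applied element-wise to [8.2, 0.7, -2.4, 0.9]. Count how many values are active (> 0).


ReLU(x) = max(0, x) for each element:
ReLU(8.2) = 8.2
ReLU(0.7) = 0.7
ReLU(-2.4) = 0
ReLU(0.9) = 0.9
Active neurons (>0): 3

3


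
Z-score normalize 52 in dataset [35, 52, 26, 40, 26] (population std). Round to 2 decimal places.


Mean = (35 + 52 + 26 + 40 + 26) / 5 = 35.8
Variance = sum((x_i - mean)^2) / n = 94.56
Std = sqrt(94.56) = 9.7242
Z = (x - mean) / std
= (52 - 35.8) / 9.7242
= 16.2 / 9.7242
= 1.67

1.67


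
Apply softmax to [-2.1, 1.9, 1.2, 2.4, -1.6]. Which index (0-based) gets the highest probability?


Softmax is a monotonic transformation, so it preserves the argmax.
We need to find the index of the maximum logit.
Index 0: -2.1
Index 1: 1.9
Index 2: 1.2
Index 3: 2.4
Index 4: -1.6
Maximum logit = 2.4 at index 3

3


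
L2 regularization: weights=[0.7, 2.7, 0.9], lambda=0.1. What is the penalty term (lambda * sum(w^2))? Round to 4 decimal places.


Squaring each weight:
0.7^2 = 0.49
2.7^2 = 7.29
0.9^2 = 0.81
Sum of squares = 8.59
Penalty = 0.1 * 8.59 = 0.8590

0.8590


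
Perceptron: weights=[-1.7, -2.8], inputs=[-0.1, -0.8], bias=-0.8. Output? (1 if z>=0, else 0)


z = w . x + b
= -1.7*-0.1 + -2.8*-0.8 + -0.8
= 0.17 + 2.24 + -0.8
= 2.41 + -0.8
= 1.61
Since z = 1.61 >= 0, output = 1

1


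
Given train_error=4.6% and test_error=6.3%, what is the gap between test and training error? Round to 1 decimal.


Generalization gap = test_error - train_error
= 6.3 - 4.6
= 1.7%
A small gap suggests good generalization.

1.7


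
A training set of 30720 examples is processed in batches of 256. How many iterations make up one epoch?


Iterations per epoch = dataset_size / batch_size
= 30720 / 256
= 120

120


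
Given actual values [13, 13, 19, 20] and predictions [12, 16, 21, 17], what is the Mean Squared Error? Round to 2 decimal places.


Differences: [1, -3, -2, 3]
Squared errors: [1, 9, 4, 9]
Sum of squared errors = 23
MSE = 23 / 4 = 5.75

5.75


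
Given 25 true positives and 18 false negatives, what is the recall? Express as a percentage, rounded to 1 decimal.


Recall = TP / (TP + FN) * 100
= 25 / (25 + 18)
= 25 / 43
= 0.5814
= 58.1%

58.1


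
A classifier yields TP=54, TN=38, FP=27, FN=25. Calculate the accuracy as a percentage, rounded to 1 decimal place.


Accuracy = (TP + TN) / (TP + TN + FP + FN) * 100
= (54 + 38) / (54 + 38 + 27 + 25)
= 92 / 144
= 0.6389
= 63.9%

63.9


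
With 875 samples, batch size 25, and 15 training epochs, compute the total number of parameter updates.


Iterations per epoch = 875 / 25 = 35
Total updates = iterations_per_epoch * epochs
= 35 * 15
= 525

525


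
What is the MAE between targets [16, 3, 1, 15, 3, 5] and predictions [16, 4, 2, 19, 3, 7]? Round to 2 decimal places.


Absolute errors: [0, 1, 1, 4, 0, 2]
Sum of absolute errors = 8
MAE = 8 / 6 = 1.33

1.33


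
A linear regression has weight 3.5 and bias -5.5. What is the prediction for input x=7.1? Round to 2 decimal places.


y = 3.5 * 7.1 + (-5.5)
= 24.85 + (-5.5)
= 19.35

19.35


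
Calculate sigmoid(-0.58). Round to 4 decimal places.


sigmoid(z) = 1 / (1 + exp(-z))
exp(-(-0.58)) = exp(0.58) = 1.786
1 + 1.786 = 2.786
1 / 2.786 = 0.3589

0.3589


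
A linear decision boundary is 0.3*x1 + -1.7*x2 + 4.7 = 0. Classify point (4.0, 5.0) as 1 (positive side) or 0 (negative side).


Compute 0.3 * 4.0 + -1.7 * 5.0 + 4.7
= 1.2 + -8.5 + 4.7
= -2.6
Since -2.6 < 0, the point is on the negative side.

0


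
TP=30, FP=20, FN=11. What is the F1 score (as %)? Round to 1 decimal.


Precision = TP / (TP + FP) = 30 / 50 = 0.6
Recall = TP / (TP + FN) = 30 / 41 = 0.7317
F1 = 2 * P * R / (P + R)
= 2 * 0.6 * 0.7317 / (0.6 + 0.7317)
= 0.878 / 1.3317
= 0.6593
As percentage: 65.9%

65.9


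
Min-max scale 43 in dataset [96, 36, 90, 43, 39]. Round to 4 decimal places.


Min = 36, Max = 96
Range = 96 - 36 = 60
Scaled = (x - min) / (max - min)
= (43 - 36) / 60
= 7 / 60
= 0.1167

0.1167


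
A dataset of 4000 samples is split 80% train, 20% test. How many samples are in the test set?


Train samples = 4000 * 80% = 3200
Test samples = 4000 - 3200
= 800

800


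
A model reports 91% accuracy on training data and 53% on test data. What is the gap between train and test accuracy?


Gap = train_accuracy - test_accuracy
= 91 - 53
= 38%
This large gap strongly indicates overfitting.

38


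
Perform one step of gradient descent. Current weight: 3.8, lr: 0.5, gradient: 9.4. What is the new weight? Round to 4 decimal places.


w_new = w_old - lr * gradient
= 3.8 - 0.5 * 9.4
= 3.8 - (4.7)
= -0.9000

-0.9000


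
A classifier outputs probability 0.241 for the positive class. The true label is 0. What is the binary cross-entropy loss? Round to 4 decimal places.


For y=0: Loss = -log(1-p)
= -log(1 - 0.241)
= -log(0.759)
= -(-0.2758)
= 0.2758

0.2758


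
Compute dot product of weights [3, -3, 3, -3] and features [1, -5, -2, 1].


Element-wise products:
3 * 1 = 3
-3 * -5 = 15
3 * -2 = -6
-3 * 1 = -3
Sum = 3 + 15 + -6 + -3
= 9

9


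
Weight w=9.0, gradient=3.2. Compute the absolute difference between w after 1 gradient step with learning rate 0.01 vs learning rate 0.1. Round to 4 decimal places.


With lr=0.01: w_new = 9.0 - 0.01 * 3.2 = 8.968
With lr=0.1: w_new = 9.0 - 0.1 * 3.2 = 8.68
Absolute difference = |8.968 - 8.68|
= 0.2880

0.2880


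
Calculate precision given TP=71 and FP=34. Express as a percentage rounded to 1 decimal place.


Precision = TP / (TP + FP) * 100
= 71 / (71 + 34)
= 71 / 105
= 0.6762
= 67.6%

67.6


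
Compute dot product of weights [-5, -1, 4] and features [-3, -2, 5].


Element-wise products:
-5 * -3 = 15
-1 * -2 = 2
4 * 5 = 20
Sum = 15 + 2 + 20
= 37

37


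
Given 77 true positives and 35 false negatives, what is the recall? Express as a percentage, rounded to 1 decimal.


Recall = TP / (TP + FN) * 100
= 77 / (77 + 35)
= 77 / 112
= 0.6875
= 68.8%

68.8


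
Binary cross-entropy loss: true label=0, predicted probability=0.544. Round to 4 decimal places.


For y=0: Loss = -log(1-p)
= -log(1 - 0.544)
= -log(0.456)
= -(-0.7853)
= 0.7853

0.7853


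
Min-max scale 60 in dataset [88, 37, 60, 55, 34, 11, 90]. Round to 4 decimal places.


Min = 11, Max = 90
Range = 90 - 11 = 79
Scaled = (x - min) / (max - min)
= (60 - 11) / 79
= 49 / 79
= 0.6203

0.6203


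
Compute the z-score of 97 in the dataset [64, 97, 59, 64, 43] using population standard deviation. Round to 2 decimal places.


Mean = (64 + 97 + 59 + 64 + 43) / 5 = 65.4
Variance = sum((x_i - mean)^2) / n = 309.04
Std = sqrt(309.04) = 17.5795
Z = (x - mean) / std
= (97 - 65.4) / 17.5795
= 31.6 / 17.5795
= 1.80

1.80


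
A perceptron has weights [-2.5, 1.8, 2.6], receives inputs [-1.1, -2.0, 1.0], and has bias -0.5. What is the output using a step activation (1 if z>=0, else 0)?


z = w . x + b
= -2.5*-1.1 + 1.8*-2.0 + 2.6*1.0 + -0.5
= 2.75 + -3.6 + 2.6 + -0.5
= 1.75 + -0.5
= 1.25
Since z = 1.25 >= 0, output = 1

1


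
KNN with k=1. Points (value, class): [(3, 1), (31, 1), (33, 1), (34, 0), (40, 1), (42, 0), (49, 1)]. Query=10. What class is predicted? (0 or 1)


Distances from query 10:
Point 3 (class 1): distance = 7
K=1 nearest neighbors: classes = [1]
Votes for class 1: 1 / 1
Majority vote => class 1

1


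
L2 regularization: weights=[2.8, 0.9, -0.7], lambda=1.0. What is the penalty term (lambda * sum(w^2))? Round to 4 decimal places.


Squaring each weight:
2.8^2 = 7.84
0.9^2 = 0.81
(-0.7)^2 = 0.49
Sum of squares = 9.14
Penalty = 1.0 * 9.14 = 9.1400

9.1400


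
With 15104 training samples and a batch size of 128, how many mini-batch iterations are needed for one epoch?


Iterations per epoch = dataset_size / batch_size
= 15104 / 128
= 118

118


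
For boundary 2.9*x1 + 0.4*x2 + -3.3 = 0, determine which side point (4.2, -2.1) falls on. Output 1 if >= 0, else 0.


Compute 2.9 * 4.2 + 0.4 * -2.1 + -3.3
= 12.18 + -0.84 + -3.3
= 8.04
Since 8.04 >= 0, the point is on the positive side.

1


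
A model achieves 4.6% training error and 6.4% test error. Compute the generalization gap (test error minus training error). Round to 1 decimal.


Generalization gap = test_error - train_error
= 6.4 - 4.6
= 1.8%
A small gap suggests good generalization.

1.8


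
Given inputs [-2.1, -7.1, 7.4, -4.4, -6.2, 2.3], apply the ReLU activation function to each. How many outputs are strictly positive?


ReLU(x) = max(0, x) for each element:
ReLU(-2.1) = 0
ReLU(-7.1) = 0
ReLU(7.4) = 7.4
ReLU(-4.4) = 0
ReLU(-6.2) = 0
ReLU(2.3) = 2.3
Active neurons (>0): 2

2


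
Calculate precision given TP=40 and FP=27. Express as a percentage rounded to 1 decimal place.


Precision = TP / (TP + FP) * 100
= 40 / (40 + 27)
= 40 / 67
= 0.597
= 59.7%

59.7


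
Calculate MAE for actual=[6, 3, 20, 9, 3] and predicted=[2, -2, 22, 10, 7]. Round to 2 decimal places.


Absolute errors: [4, 5, 2, 1, 4]
Sum of absolute errors = 16
MAE = 16 / 5 = 3.20

3.20


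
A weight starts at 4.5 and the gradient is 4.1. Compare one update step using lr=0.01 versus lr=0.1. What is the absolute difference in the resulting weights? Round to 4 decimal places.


With lr=0.01: w_new = 4.5 - 0.01 * 4.1 = 4.459
With lr=0.1: w_new = 4.5 - 0.1 * 4.1 = 4.09
Absolute difference = |4.459 - 4.09|
= 0.3690

0.3690


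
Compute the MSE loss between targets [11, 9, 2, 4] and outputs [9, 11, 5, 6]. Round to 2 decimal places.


Differences: [2, -2, -3, -2]
Squared errors: [4, 4, 9, 4]
Sum of squared errors = 21
MSE = 21 / 4 = 5.25

5.25


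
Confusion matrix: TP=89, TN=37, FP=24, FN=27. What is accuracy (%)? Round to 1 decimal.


Accuracy = (TP + TN) / (TP + TN + FP + FN) * 100
= (89 + 37) / (89 + 37 + 24 + 27)
= 126 / 177
= 0.7119
= 71.2%

71.2


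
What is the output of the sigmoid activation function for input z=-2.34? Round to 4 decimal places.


sigmoid(z) = 1 / (1 + exp(-z))
exp(-(-2.34)) = exp(2.34) = 10.3812
1 + 10.3812 = 11.3812
1 / 11.3812 = 0.0879

0.0879


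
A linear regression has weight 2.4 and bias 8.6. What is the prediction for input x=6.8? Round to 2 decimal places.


y = 2.4 * 6.8 + (8.6)
= 16.32 + (8.6)
= 24.92

24.92


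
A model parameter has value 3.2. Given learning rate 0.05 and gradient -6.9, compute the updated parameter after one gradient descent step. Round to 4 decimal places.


w_new = w_old - lr * gradient
= 3.2 - 0.05 * -6.9
= 3.2 - (-0.345)
= 3.5450

3.5450


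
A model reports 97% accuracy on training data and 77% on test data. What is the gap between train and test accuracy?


Gap = train_accuracy - test_accuracy
= 97 - 77
= 20%
This gap suggests the model is overfitting.

20


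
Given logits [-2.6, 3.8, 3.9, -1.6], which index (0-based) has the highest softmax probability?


Softmax is a monotonic transformation, so it preserves the argmax.
We need to find the index of the maximum logit.
Index 0: -2.6
Index 1: 3.8
Index 2: 3.9
Index 3: -1.6
Maximum logit = 3.9 at index 2

2


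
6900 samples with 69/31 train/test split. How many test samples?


Train samples = 6900 * 69% = 4761
Test samples = 6900 - 4761
= 2139

2139


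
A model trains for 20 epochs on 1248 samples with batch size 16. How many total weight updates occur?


Iterations per epoch = 1248 / 16 = 78
Total updates = iterations_per_epoch * epochs
= 78 * 20
= 1560

1560


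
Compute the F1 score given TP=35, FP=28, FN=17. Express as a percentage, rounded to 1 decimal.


Precision = TP / (TP + FP) = 35 / 63 = 0.5556
Recall = TP / (TP + FN) = 35 / 52 = 0.6731
F1 = 2 * P * R / (P + R)
= 2 * 0.5556 * 0.6731 / (0.5556 + 0.6731)
= 0.7479 / 1.2286
= 0.6087
As percentage: 60.9%

60.9


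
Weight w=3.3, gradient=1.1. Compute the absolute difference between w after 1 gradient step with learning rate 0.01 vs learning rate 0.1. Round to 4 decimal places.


With lr=0.01: w_new = 3.3 - 0.01 * 1.1 = 3.289
With lr=0.1: w_new = 3.3 - 0.1 * 1.1 = 3.19
Absolute difference = |3.289 - 3.19|
= 0.0990

0.0990


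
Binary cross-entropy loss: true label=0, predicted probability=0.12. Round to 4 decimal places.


For y=0: Loss = -log(1-p)
= -log(1 - 0.12)
= -log(0.88)
= -(-0.1278)
= 0.1278

0.1278


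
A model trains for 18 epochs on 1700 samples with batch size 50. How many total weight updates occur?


Iterations per epoch = 1700 / 50 = 34
Total updates = iterations_per_epoch * epochs
= 34 * 18
= 612

612


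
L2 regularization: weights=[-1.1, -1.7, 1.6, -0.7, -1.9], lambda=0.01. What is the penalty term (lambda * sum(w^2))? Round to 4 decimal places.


Squaring each weight:
(-1.1)^2 = 1.21
(-1.7)^2 = 2.89
1.6^2 = 2.56
(-0.7)^2 = 0.49
(-1.9)^2 = 3.61
Sum of squares = 10.76
Penalty = 0.01 * 10.76 = 0.1076

0.1076


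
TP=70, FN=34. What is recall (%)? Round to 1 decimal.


Recall = TP / (TP + FN) * 100
= 70 / (70 + 34)
= 70 / 104
= 0.6731
= 67.3%

67.3


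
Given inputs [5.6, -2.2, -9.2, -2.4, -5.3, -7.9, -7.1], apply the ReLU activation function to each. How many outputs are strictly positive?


ReLU(x) = max(0, x) for each element:
ReLU(5.6) = 5.6
ReLU(-2.2) = 0
ReLU(-9.2) = 0
ReLU(-2.4) = 0
ReLU(-5.3) = 0
ReLU(-7.9) = 0
ReLU(-7.1) = 0
Active neurons (>0): 1

1


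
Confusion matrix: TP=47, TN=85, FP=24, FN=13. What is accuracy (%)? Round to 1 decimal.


Accuracy = (TP + TN) / (TP + TN + FP + FN) * 100
= (47 + 85) / (47 + 85 + 24 + 13)
= 132 / 169
= 0.7811
= 78.1%

78.1


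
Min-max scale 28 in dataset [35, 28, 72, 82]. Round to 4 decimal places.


Min = 28, Max = 82
Range = 82 - 28 = 54
Scaled = (x - min) / (max - min)
= (28 - 28) / 54
= 0 / 54
= 0.0000

0.0000


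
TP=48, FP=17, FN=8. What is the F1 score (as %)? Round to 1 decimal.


Precision = TP / (TP + FP) = 48 / 65 = 0.7385
Recall = TP / (TP + FN) = 48 / 56 = 0.8571
F1 = 2 * P * R / (P + R)
= 2 * 0.7385 * 0.8571 / (0.7385 + 0.8571)
= 1.2659 / 1.5956
= 0.7934
As percentage: 79.3%

79.3


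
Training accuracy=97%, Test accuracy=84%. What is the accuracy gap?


Gap = train_accuracy - test_accuracy
= 97 - 84
= 13%
This gap suggests the model is overfitting.

13


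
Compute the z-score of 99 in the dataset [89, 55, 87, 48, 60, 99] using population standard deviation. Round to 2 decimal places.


Mean = (89 + 55 + 87 + 48 + 60 + 99) / 6 = 73.0
Variance = sum((x_i - mean)^2) / n = 374.3333
Std = sqrt(374.3333) = 19.3477
Z = (x - mean) / std
= (99 - 73.0) / 19.3477
= 26.0 / 19.3477
= 1.34

1.34


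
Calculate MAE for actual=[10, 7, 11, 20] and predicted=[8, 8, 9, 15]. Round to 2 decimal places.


Absolute errors: [2, 1, 2, 5]
Sum of absolute errors = 10
MAE = 10 / 4 = 2.50

2.50


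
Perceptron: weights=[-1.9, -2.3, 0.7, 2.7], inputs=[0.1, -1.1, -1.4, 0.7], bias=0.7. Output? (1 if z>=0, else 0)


z = w . x + b
= -1.9*0.1 + -2.3*-1.1 + 0.7*-1.4 + 2.7*0.7 + 0.7
= -0.19 + 2.53 + -0.98 + 1.89 + 0.7
= 3.25 + 0.7
= 3.95
Since z = 3.95 >= 0, output = 1

1


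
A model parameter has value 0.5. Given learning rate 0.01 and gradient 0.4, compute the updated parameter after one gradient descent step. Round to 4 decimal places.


w_new = w_old - lr * gradient
= 0.5 - 0.01 * 0.4
= 0.5 - (0.004)
= 0.4960

0.4960


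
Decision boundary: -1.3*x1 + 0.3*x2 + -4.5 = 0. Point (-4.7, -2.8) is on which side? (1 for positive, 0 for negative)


Compute -1.3 * -4.7 + 0.3 * -2.8 + -4.5
= 6.11 + -0.84 + -4.5
= 0.77
Since 0.77 >= 0, the point is on the positive side.

1


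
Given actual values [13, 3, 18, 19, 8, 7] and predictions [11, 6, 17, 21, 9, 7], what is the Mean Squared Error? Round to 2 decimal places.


Differences: [2, -3, 1, -2, -1, 0]
Squared errors: [4, 9, 1, 4, 1, 0]
Sum of squared errors = 19
MSE = 19 / 6 = 3.17

3.17


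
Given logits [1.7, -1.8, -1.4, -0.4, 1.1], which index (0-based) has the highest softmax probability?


Softmax is a monotonic transformation, so it preserves the argmax.
We need to find the index of the maximum logit.
Index 0: 1.7
Index 1: -1.8
Index 2: -1.4
Index 3: -0.4
Index 4: 1.1
Maximum logit = 1.7 at index 0

0


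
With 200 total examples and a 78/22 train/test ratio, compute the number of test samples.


Train samples = 200 * 78% = 156
Test samples = 200 - 156
= 44

44


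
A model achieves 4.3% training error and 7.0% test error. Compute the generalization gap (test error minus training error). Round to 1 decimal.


Generalization gap = test_error - train_error
= 7.0 - 4.3
= 2.7%
A moderate gap.

2.7


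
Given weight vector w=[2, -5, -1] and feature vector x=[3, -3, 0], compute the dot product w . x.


Element-wise products:
2 * 3 = 6
-5 * -3 = 15
-1 * 0 = 0
Sum = 6 + 15 + 0
= 21

21


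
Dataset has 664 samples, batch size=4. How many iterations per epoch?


Iterations per epoch = dataset_size / batch_size
= 664 / 4
= 166

166


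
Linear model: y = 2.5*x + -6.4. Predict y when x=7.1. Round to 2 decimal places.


y = 2.5 * 7.1 + (-6.4)
= 17.75 + (-6.4)
= 11.35

11.35


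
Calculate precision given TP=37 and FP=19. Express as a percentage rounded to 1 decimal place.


Precision = TP / (TP + FP) * 100
= 37 / (37 + 19)
= 37 / 56
= 0.6607
= 66.1%

66.1


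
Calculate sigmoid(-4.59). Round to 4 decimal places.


sigmoid(z) = 1 / (1 + exp(-z))
exp(-(-4.59)) = exp(4.59) = 98.4944
1 + 98.4944 = 99.4944
1 / 99.4944 = 0.0101

0.0101


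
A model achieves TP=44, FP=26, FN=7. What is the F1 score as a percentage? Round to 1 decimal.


Precision = TP / (TP + FP) = 44 / 70 = 0.6286
Recall = TP / (TP + FN) = 44 / 51 = 0.8627
F1 = 2 * P * R / (P + R)
= 2 * 0.6286 * 0.8627 / (0.6286 + 0.8627)
= 1.0846 / 1.4913
= 0.7273
As percentage: 72.7%

72.7


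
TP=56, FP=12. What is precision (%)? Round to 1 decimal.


Precision = TP / (TP + FP) * 100
= 56 / (56 + 12)
= 56 / 68
= 0.8235
= 82.4%

82.4


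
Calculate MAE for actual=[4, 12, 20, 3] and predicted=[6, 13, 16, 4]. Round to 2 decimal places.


Absolute errors: [2, 1, 4, 1]
Sum of absolute errors = 8
MAE = 8 / 4 = 2.00

2.00


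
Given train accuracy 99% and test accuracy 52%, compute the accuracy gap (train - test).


Gap = train_accuracy - test_accuracy
= 99 - 52
= 47%
This large gap strongly indicates overfitting.

47


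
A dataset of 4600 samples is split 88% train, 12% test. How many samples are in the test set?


Train samples = 4600 * 88% = 4048
Test samples = 4600 - 4048
= 552

552


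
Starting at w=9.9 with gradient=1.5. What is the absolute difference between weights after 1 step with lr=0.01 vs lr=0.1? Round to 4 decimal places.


With lr=0.01: w_new = 9.9 - 0.01 * 1.5 = 9.885
With lr=0.1: w_new = 9.9 - 0.1 * 1.5 = 9.75
Absolute difference = |9.885 - 9.75|
= 0.1350

0.1350


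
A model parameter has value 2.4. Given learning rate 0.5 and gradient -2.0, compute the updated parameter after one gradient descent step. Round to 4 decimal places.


w_new = w_old - lr * gradient
= 2.4 - 0.5 * -2.0
= 2.4 - (-1.0)
= 3.4000

3.4000


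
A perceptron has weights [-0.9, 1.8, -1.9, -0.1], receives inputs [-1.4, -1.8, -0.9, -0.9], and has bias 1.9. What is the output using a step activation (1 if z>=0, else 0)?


z = w . x + b
= -0.9*-1.4 + 1.8*-1.8 + -1.9*-0.9 + -0.1*-0.9 + 1.9
= 1.26 + -3.24 + 1.71 + 0.09 + 1.9
= -0.18 + 1.9
= 1.72
Since z = 1.72 >= 0, output = 1

1


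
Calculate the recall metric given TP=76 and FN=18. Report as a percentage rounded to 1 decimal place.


Recall = TP / (TP + FN) * 100
= 76 / (76 + 18)
= 76 / 94
= 0.8085
= 80.9%

80.9


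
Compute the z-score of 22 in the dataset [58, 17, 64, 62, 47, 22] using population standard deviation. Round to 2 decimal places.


Mean = (58 + 17 + 64 + 62 + 47 + 22) / 6 = 45.0
Variance = sum((x_i - mean)^2) / n = 356.0
Std = sqrt(356.0) = 18.868
Z = (x - mean) / std
= (22 - 45.0) / 18.868
= -23.0 / 18.868
= -1.22

-1.22


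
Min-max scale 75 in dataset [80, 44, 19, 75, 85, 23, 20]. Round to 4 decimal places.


Min = 19, Max = 85
Range = 85 - 19 = 66
Scaled = (x - min) / (max - min)
= (75 - 19) / 66
= 56 / 66
= 0.8485

0.8485


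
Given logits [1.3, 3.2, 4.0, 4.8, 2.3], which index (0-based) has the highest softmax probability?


Softmax is a monotonic transformation, so it preserves the argmax.
We need to find the index of the maximum logit.
Index 0: 1.3
Index 1: 3.2
Index 2: 4.0
Index 3: 4.8
Index 4: 2.3
Maximum logit = 4.8 at index 3

3


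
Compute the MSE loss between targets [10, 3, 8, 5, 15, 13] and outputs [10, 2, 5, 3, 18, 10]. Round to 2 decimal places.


Differences: [0, 1, 3, 2, -3, 3]
Squared errors: [0, 1, 9, 4, 9, 9]
Sum of squared errors = 32
MSE = 32 / 6 = 5.33

5.33


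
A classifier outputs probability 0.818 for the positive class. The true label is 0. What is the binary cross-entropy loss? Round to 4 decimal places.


For y=0: Loss = -log(1-p)
= -log(1 - 0.818)
= -log(0.182)
= -(-1.7037)
= 1.7037

1.7037


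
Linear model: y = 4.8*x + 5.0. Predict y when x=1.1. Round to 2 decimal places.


y = 4.8 * 1.1 + (5.0)
= 5.28 + (5.0)
= 10.28

10.28


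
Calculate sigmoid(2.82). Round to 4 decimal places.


sigmoid(z) = 1 / (1 + exp(-z))
exp(-(2.82)) = exp(-2.82) = 0.0596
1 + 0.0596 = 1.0596
1 / 1.0596 = 0.9437

0.9437


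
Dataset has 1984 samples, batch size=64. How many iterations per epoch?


Iterations per epoch = dataset_size / batch_size
= 1984 / 64
= 31

31


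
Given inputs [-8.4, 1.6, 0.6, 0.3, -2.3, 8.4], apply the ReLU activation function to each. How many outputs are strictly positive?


ReLU(x) = max(0, x) for each element:
ReLU(-8.4) = 0
ReLU(1.6) = 1.6
ReLU(0.6) = 0.6
ReLU(0.3) = 0.3
ReLU(-2.3) = 0
ReLU(8.4) = 8.4
Active neurons (>0): 4

4


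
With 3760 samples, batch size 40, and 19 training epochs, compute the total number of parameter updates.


Iterations per epoch = 3760 / 40 = 94
Total updates = iterations_per_epoch * epochs
= 94 * 19
= 1786

1786


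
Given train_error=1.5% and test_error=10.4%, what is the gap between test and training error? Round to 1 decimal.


Generalization gap = test_error - train_error
= 10.4 - 1.5
= 8.9%
A moderate gap.

8.9


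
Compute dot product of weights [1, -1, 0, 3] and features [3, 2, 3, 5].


Element-wise products:
1 * 3 = 3
-1 * 2 = -2
0 * 3 = 0
3 * 5 = 15
Sum = 3 + -2 + 0 + 15
= 16

16


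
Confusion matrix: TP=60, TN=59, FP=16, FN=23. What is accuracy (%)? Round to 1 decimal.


Accuracy = (TP + TN) / (TP + TN + FP + FN) * 100
= (60 + 59) / (60 + 59 + 16 + 23)
= 119 / 158
= 0.7532
= 75.3%

75.3


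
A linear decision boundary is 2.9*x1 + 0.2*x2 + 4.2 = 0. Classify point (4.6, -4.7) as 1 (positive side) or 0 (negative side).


Compute 2.9 * 4.6 + 0.2 * -4.7 + 4.2
= 13.34 + -0.94 + 4.2
= 16.6
Since 16.6 >= 0, the point is on the positive side.

1


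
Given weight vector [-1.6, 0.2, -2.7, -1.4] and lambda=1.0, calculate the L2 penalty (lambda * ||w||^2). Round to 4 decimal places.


Squaring each weight:
(-1.6)^2 = 2.56
0.2^2 = 0.04
(-2.7)^2 = 7.29
(-1.4)^2 = 1.96
Sum of squares = 11.85
Penalty = 1.0 * 11.85 = 11.8500

11.8500


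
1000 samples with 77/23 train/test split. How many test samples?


Train samples = 1000 * 77% = 770
Test samples = 1000 - 770
= 230

230


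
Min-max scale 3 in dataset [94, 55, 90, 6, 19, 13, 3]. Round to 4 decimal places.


Min = 3, Max = 94
Range = 94 - 3 = 91
Scaled = (x - min) / (max - min)
= (3 - 3) / 91
= 0 / 91
= 0.0000

0.0000


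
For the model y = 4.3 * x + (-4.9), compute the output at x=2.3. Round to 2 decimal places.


y = 4.3 * 2.3 + (-4.9)
= 9.89 + (-4.9)
= 4.99

4.99


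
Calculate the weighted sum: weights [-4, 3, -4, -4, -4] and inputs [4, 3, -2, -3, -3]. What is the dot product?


Element-wise products:
-4 * 4 = -16
3 * 3 = 9
-4 * -2 = 8
-4 * -3 = 12
-4 * -3 = 12
Sum = -16 + 9 + 8 + 12 + 12
= 25

25


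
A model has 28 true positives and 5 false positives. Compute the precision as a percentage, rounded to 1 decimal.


Precision = TP / (TP + FP) * 100
= 28 / (28 + 5)
= 28 / 33
= 0.8485
= 84.8%

84.8


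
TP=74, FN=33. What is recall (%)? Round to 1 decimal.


Recall = TP / (TP + FN) * 100
= 74 / (74 + 33)
= 74 / 107
= 0.6916
= 69.2%

69.2


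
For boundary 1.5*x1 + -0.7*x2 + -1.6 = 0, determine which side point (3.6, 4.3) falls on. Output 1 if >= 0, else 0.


Compute 1.5 * 3.6 + -0.7 * 4.3 + -1.6
= 5.4 + -3.01 + -1.6
= 0.79
Since 0.79 >= 0, the point is on the positive side.

1


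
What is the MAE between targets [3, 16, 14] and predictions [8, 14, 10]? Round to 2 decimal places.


Absolute errors: [5, 2, 4]
Sum of absolute errors = 11
MAE = 11 / 3 = 3.67

3.67


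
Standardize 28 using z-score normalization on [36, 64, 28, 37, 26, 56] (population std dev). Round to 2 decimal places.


Mean = (36 + 64 + 28 + 37 + 26 + 56) / 6 = 41.1667
Variance = sum((x_i - mean)^2) / n = 198.1389
Std = sqrt(198.1389) = 14.0762
Z = (x - mean) / std
= (28 - 41.1667) / 14.0762
= -13.1667 / 14.0762
= -0.94

-0.94


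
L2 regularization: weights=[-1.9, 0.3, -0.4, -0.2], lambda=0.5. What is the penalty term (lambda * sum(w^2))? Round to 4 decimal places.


Squaring each weight:
(-1.9)^2 = 3.61
0.3^2 = 0.09
(-0.4)^2 = 0.16
(-0.2)^2 = 0.04
Sum of squares = 3.9
Penalty = 0.5 * 3.9 = 1.9500

1.9500


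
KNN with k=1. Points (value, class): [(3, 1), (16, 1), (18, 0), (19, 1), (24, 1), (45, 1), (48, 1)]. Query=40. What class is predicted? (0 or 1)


Distances from query 40:
Point 45 (class 1): distance = 5
K=1 nearest neighbors: classes = [1]
Votes for class 1: 1 / 1
Majority vote => class 1

1


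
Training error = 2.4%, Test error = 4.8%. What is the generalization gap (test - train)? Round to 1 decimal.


Generalization gap = test_error - train_error
= 4.8 - 2.4
= 2.4%
A moderate gap.

2.4


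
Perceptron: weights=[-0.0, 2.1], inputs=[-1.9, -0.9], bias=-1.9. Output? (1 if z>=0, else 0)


z = w . x + b
= -0.0*-1.9 + 2.1*-0.9 + -1.9
= 0.0 + -1.89 + -1.9
= -1.89 + -1.9
= -3.79
Since z = -3.79 < 0, output = 0

0


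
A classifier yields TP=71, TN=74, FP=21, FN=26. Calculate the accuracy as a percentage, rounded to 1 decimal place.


Accuracy = (TP + TN) / (TP + TN + FP + FN) * 100
= (71 + 74) / (71 + 74 + 21 + 26)
= 145 / 192
= 0.7552
= 75.5%

75.5


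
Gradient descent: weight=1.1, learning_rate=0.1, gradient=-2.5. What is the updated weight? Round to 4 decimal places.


w_new = w_old - lr * gradient
= 1.1 - 0.1 * -2.5
= 1.1 - (-0.25)
= 1.3500

1.3500


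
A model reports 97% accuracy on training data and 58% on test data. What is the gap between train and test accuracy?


Gap = train_accuracy - test_accuracy
= 97 - 58
= 39%
This large gap strongly indicates overfitting.

39


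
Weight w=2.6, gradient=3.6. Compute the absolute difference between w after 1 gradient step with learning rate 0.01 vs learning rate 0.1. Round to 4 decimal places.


With lr=0.01: w_new = 2.6 - 0.01 * 3.6 = 2.564
With lr=0.1: w_new = 2.6 - 0.1 * 3.6 = 2.24
Absolute difference = |2.564 - 2.24|
= 0.3240

0.3240


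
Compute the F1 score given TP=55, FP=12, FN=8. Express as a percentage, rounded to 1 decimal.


Precision = TP / (TP + FP) = 55 / 67 = 0.8209
Recall = TP / (TP + FN) = 55 / 63 = 0.873
F1 = 2 * P * R / (P + R)
= 2 * 0.8209 * 0.873 / (0.8209 + 0.873)
= 1.4333 / 1.6939
= 0.8462
As percentage: 84.6%

84.6


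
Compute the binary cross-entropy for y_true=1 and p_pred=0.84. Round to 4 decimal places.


For y=1: Loss = -log(p)
= -log(0.84)
= -(-0.1744)
= 0.1744

0.1744


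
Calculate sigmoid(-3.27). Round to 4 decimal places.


sigmoid(z) = 1 / (1 + exp(-z))
exp(-(-3.27)) = exp(3.27) = 26.3113
1 + 26.3113 = 27.3113
1 / 27.3113 = 0.0366

0.0366


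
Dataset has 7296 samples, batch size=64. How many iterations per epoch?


Iterations per epoch = dataset_size / batch_size
= 7296 / 64
= 114

114


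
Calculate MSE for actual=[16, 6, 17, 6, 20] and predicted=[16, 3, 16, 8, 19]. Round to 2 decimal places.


Differences: [0, 3, 1, -2, 1]
Squared errors: [0, 9, 1, 4, 1]
Sum of squared errors = 15
MSE = 15 / 5 = 3.00

3.00


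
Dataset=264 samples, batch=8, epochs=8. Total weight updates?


Iterations per epoch = 264 / 8 = 33
Total updates = iterations_per_epoch * epochs
= 33 * 8
= 264

264


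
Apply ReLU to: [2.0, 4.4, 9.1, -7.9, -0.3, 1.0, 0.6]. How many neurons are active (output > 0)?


ReLU(x) = max(0, x) for each element:
ReLU(2.0) = 2.0
ReLU(4.4) = 4.4
ReLU(9.1) = 9.1
ReLU(-7.9) = 0
ReLU(-0.3) = 0
ReLU(1.0) = 1.0
ReLU(0.6) = 0.6
Active neurons (>0): 5

5


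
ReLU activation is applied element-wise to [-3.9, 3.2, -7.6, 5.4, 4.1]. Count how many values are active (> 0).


ReLU(x) = max(0, x) for each element:
ReLU(-3.9) = 0
ReLU(3.2) = 3.2
ReLU(-7.6) = 0
ReLU(5.4) = 5.4
ReLU(4.1) = 4.1
Active neurons (>0): 3

3


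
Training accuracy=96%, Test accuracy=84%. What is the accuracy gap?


Gap = train_accuracy - test_accuracy
= 96 - 84
= 12%
This gap suggests the model is overfitting.

12


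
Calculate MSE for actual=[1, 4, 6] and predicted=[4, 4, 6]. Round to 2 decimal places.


Differences: [-3, 0, 0]
Squared errors: [9, 0, 0]
Sum of squared errors = 9
MSE = 9 / 3 = 3.00

3.00


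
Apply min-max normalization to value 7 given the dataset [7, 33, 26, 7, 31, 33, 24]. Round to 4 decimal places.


Min = 7, Max = 33
Range = 33 - 7 = 26
Scaled = (x - min) / (max - min)
= (7 - 7) / 26
= 0 / 26
= 0.0000

0.0000


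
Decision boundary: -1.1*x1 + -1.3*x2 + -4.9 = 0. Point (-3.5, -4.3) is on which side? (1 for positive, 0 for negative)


Compute -1.1 * -3.5 + -1.3 * -4.3 + -4.9
= 3.85 + 5.59 + -4.9
= 4.54
Since 4.54 >= 0, the point is on the positive side.

1


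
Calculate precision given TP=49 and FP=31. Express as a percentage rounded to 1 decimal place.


Precision = TP / (TP + FP) * 100
= 49 / (49 + 31)
= 49 / 80
= 0.6125
= 61.3%

61.3


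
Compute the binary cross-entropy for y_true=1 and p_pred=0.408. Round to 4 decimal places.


For y=1: Loss = -log(p)
= -log(0.408)
= -(-0.8965)
= 0.8965

0.8965


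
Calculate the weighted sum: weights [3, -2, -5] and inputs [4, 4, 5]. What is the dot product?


Element-wise products:
3 * 4 = 12
-2 * 4 = -8
-5 * 5 = -25
Sum = 12 + -8 + -25
= -21

-21


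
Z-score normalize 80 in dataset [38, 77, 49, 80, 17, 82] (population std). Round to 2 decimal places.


Mean = (38 + 77 + 49 + 80 + 17 + 82) / 6 = 57.1667
Variance = sum((x_i - mean)^2) / n = 596.4722
Std = sqrt(596.4722) = 24.4228
Z = (x - mean) / std
= (80 - 57.1667) / 24.4228
= 22.8333 / 24.4228
= 0.93

0.93


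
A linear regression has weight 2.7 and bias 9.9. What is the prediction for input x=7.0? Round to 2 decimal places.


y = 2.7 * 7.0 + (9.9)
= 18.9 + (9.9)
= 28.80

28.80


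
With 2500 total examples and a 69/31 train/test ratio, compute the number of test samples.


Train samples = 2500 * 69% = 1725
Test samples = 2500 - 1725
= 775

775


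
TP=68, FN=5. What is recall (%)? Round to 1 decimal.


Recall = TP / (TP + FN) * 100
= 68 / (68 + 5)
= 68 / 73
= 0.9315
= 93.2%

93.2


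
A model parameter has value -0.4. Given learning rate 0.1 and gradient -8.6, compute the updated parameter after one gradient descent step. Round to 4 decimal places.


w_new = w_old - lr * gradient
= -0.4 - 0.1 * -8.6
= -0.4 - (-0.86)
= 0.4600

0.4600


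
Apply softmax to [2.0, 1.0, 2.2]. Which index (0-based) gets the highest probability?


Softmax is a monotonic transformation, so it preserves the argmax.
We need to find the index of the maximum logit.
Index 0: 2.0
Index 1: 1.0
Index 2: 2.2
Maximum logit = 2.2 at index 2

2


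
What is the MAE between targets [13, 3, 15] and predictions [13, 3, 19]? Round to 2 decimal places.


Absolute errors: [0, 0, 4]
Sum of absolute errors = 4
MAE = 4 / 3 = 1.33

1.33


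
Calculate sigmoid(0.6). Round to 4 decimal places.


sigmoid(z) = 1 / (1 + exp(-z))
exp(-(0.6)) = exp(-0.6) = 0.5488
1 + 0.5488 = 1.5488
1 / 1.5488 = 0.6457

0.6457


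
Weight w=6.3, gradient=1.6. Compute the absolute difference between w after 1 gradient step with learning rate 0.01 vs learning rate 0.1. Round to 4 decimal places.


With lr=0.01: w_new = 6.3 - 0.01 * 1.6 = 6.284
With lr=0.1: w_new = 6.3 - 0.1 * 1.6 = 6.14
Absolute difference = |6.284 - 6.14|
= 0.1440

0.1440


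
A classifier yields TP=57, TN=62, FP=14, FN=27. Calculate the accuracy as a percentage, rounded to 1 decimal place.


Accuracy = (TP + TN) / (TP + TN + FP + FN) * 100
= (57 + 62) / (57 + 62 + 14 + 27)
= 119 / 160
= 0.7438
= 74.4%

74.4


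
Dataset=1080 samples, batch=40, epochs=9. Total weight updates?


Iterations per epoch = 1080 / 40 = 27
Total updates = iterations_per_epoch * epochs
= 27 * 9
= 243

243


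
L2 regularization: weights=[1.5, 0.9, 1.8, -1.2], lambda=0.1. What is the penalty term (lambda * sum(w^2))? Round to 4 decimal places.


Squaring each weight:
1.5^2 = 2.25
0.9^2 = 0.81
1.8^2 = 3.24
(-1.2)^2 = 1.44
Sum of squares = 7.74
Penalty = 0.1 * 7.74 = 0.7740

0.7740


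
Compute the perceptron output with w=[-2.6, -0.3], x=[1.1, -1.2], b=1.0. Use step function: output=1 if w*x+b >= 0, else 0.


z = w . x + b
= -2.6*1.1 + -0.3*-1.2 + 1.0
= -2.86 + 0.36 + 1.0
= -2.5 + 1.0
= -1.5
Since z = -1.5 < 0, output = 0

0


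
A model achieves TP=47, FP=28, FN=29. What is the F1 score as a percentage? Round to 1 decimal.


Precision = TP / (TP + FP) = 47 / 75 = 0.6267
Recall = TP / (TP + FN) = 47 / 76 = 0.6184
F1 = 2 * P * R / (P + R)
= 2 * 0.6267 * 0.6184 / (0.6267 + 0.6184)
= 0.7751 / 1.2451
= 0.6225
As percentage: 62.3%

62.3


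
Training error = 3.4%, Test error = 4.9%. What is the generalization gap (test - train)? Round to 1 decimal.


Generalization gap = test_error - train_error
= 4.9 - 3.4
= 1.5%
A small gap suggests good generalization.

1.5


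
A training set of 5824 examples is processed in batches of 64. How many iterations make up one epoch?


Iterations per epoch = dataset_size / batch_size
= 5824 / 64
= 91

91


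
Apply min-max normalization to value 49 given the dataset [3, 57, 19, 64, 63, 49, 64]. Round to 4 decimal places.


Min = 3, Max = 64
Range = 64 - 3 = 61
Scaled = (x - min) / (max - min)
= (49 - 3) / 61
= 46 / 61
= 0.7541

0.7541


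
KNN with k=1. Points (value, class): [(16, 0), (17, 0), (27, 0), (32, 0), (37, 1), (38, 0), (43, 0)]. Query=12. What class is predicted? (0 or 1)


Distances from query 12:
Point 16 (class 0): distance = 4
K=1 nearest neighbors: classes = [0]
Votes for class 1: 0 / 1
Majority vote => class 0

0


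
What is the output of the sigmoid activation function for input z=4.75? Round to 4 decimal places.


sigmoid(z) = 1 / (1 + exp(-z))
exp(-(4.75)) = exp(-4.75) = 0.0087
1 + 0.0087 = 1.0087
1 / 1.0087 = 0.9914

0.9914


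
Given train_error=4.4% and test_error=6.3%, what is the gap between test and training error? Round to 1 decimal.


Generalization gap = test_error - train_error
= 6.3 - 4.4
= 1.9%
A small gap suggests good generalization.

1.9


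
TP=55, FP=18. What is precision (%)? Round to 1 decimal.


Precision = TP / (TP + FP) * 100
= 55 / (55 + 18)
= 55 / 73
= 0.7534
= 75.3%

75.3


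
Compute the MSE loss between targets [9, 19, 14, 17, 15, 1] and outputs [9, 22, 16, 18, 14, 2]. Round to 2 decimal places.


Differences: [0, -3, -2, -1, 1, -1]
Squared errors: [0, 9, 4, 1, 1, 1]
Sum of squared errors = 16
MSE = 16 / 6 = 2.67

2.67


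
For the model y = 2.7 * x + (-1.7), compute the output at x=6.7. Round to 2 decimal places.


y = 2.7 * 6.7 + (-1.7)
= 18.09 + (-1.7)
= 16.39

16.39


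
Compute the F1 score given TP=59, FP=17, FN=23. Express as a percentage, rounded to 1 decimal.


Precision = TP / (TP + FP) = 59 / 76 = 0.7763
Recall = TP / (TP + FN) = 59 / 82 = 0.7195
F1 = 2 * P * R / (P + R)
= 2 * 0.7763 * 0.7195 / (0.7763 + 0.7195)
= 1.1171 / 1.4958
= 0.7468
As percentage: 74.7%

74.7


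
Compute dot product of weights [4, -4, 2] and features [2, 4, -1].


Element-wise products:
4 * 2 = 8
-4 * 4 = -16
2 * -1 = -2
Sum = 8 + -16 + -2
= -10

-10


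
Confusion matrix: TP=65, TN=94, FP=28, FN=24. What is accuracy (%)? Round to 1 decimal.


Accuracy = (TP + TN) / (TP + TN + FP + FN) * 100
= (65 + 94) / (65 + 94 + 28 + 24)
= 159 / 211
= 0.7536
= 75.4%

75.4


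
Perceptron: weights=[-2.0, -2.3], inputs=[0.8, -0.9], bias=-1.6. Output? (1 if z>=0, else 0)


z = w . x + b
= -2.0*0.8 + -2.3*-0.9 + -1.6
= -1.6 + 2.07 + -1.6
= 0.47 + -1.6
= -1.13
Since z = -1.13 < 0, output = 0

0
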